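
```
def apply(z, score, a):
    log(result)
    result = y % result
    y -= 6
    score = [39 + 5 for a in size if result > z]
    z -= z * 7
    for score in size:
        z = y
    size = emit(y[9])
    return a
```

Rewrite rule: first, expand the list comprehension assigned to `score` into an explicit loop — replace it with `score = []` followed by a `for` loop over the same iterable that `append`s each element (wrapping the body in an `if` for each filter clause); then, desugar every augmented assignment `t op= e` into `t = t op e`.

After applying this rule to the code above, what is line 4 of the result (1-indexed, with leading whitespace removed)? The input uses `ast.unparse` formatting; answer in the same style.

y = y - 6

Transformed code:
def apply(z, score, a):
    log(result)
    result = y % result
    y = y - 6
    score = []
    for a in size:
        if result > z:
            score.append(39 + 5)
    z = z - z * 7
    for score in size:
        z = y
    size = emit(y[9])
    return a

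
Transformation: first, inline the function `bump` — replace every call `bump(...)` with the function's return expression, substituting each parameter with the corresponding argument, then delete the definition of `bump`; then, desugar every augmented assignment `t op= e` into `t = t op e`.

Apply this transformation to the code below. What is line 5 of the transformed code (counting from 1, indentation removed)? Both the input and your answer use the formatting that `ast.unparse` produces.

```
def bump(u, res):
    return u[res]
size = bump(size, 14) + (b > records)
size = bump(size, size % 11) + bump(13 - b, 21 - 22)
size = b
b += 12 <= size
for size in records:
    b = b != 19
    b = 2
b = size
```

for size in records:

Transformed code:
size = size[14] + (b > records)
size = size[size % 11] + (13 - b)[21 - 22]
size = b
b = b + (12 <= size)
for size in records:
    b = b != 19
    b = 2
b = size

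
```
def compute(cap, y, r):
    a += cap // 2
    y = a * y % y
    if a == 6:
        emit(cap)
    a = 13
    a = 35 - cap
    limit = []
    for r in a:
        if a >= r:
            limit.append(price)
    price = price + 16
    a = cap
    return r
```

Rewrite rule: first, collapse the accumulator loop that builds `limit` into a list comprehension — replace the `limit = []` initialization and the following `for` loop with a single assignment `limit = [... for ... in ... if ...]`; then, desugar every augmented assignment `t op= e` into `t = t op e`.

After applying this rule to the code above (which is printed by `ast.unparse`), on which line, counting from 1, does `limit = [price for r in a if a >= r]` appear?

8

Transformed code:
def compute(cap, y, r):
    a = a + cap // 2
    y = a * y % y
    if a == 6:
        emit(cap)
    a = 13
    a = 35 - cap
    limit = [price for r in a if a >= r]
    price = price + 16
    a = cap
    return r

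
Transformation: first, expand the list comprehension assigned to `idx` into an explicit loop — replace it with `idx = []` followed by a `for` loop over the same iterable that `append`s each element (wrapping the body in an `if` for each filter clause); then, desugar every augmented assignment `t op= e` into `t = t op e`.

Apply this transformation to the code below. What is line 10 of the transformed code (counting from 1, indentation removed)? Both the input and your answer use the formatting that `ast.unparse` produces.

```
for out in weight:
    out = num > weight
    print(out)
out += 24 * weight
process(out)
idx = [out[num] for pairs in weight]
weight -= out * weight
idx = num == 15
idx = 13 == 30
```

Transformed code:
for out in weight:
    out = num > weight
    print(out)
out = out + 24 * weight
process(out)
idx = []
for pairs in weight:
    idx.append(out[num])
weight = weight - out * weight
idx = num == 15
idx = 13 == 30

idx = num == 15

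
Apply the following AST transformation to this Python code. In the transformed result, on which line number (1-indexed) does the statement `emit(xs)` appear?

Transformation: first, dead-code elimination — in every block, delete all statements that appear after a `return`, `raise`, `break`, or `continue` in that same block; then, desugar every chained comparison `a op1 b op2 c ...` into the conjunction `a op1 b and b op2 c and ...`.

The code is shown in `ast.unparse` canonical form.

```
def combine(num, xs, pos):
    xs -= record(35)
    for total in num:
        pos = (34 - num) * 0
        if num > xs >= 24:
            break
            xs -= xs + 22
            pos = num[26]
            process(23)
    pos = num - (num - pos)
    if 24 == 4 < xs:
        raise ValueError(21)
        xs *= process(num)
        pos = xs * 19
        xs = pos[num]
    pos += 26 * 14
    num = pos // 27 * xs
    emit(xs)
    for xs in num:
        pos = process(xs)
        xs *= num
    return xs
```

12

Transformed code:
def combine(num, xs, pos):
    xs -= record(35)
    for total in num:
        pos = (34 - num) * 0
        if num > xs and xs >= 24:
            break
    pos = num - (num - pos)
    if 24 == 4 and 4 < xs:
        raise ValueError(21)
    pos += 26 * 14
    num = pos // 27 * xs
    emit(xs)
    for xs in num:
        pos = process(xs)
        xs *= num
    return xs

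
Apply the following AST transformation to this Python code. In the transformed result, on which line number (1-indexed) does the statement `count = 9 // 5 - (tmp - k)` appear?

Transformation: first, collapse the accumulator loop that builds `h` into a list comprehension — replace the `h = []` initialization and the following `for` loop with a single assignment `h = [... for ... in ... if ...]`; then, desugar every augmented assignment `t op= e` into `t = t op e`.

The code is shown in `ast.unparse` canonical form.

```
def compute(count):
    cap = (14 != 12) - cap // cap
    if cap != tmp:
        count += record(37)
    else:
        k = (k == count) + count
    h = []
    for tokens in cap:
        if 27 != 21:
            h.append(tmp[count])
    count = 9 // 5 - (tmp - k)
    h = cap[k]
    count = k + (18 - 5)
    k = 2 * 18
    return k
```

8

Transformed code:
def compute(count):
    cap = (14 != 12) - cap // cap
    if cap != tmp:
        count = count + record(37)
    else:
        k = (k == count) + count
    h = [tmp[count] for tokens in cap if 27 != 21]
    count = 9 // 5 - (tmp - k)
    h = cap[k]
    count = k + (18 - 5)
    k = 2 * 18
    return k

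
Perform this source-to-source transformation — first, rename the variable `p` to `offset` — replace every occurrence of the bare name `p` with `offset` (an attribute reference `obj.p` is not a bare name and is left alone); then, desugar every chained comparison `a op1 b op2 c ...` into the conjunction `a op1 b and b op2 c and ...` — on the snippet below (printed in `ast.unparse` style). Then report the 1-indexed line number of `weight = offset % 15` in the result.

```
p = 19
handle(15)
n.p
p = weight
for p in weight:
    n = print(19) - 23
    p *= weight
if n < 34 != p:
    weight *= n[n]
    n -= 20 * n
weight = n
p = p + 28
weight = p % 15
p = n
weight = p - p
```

Transformed code:
offset = 19
handle(15)
n.p
offset = weight
for offset in weight:
    n = print(19) - 23
    offset *= weight
if n < 34 and 34 != offset:
    weight *= n[n]
    n -= 20 * n
weight = n
offset = offset + 28
weight = offset % 15
offset = n
weight = offset - offset

13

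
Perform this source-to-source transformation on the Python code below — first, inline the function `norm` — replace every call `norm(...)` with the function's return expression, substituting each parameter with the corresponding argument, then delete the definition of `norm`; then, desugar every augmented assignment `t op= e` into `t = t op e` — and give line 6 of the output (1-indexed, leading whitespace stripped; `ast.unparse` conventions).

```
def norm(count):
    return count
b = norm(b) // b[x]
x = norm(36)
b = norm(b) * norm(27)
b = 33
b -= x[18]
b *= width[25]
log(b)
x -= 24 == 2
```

Transformed code:
b = b // b[x]
x = 36
b = b * 27
b = 33
b = b - x[18]
b = b * width[25]
log(b)
x = x - (24 == 2)

b = b * width[25]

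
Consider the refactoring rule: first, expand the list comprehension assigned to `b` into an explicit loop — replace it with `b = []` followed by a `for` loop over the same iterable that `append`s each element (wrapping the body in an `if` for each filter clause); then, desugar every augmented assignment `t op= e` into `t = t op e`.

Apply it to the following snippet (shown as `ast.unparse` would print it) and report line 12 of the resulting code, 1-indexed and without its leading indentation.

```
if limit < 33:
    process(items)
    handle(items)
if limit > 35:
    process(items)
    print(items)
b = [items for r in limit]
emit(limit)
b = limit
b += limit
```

b = b + limit

Transformed code:
if limit < 33:
    process(items)
    handle(items)
if limit > 35:
    process(items)
    print(items)
b = []
for r in limit:
    b.append(items)
emit(limit)
b = limit
b = b + limit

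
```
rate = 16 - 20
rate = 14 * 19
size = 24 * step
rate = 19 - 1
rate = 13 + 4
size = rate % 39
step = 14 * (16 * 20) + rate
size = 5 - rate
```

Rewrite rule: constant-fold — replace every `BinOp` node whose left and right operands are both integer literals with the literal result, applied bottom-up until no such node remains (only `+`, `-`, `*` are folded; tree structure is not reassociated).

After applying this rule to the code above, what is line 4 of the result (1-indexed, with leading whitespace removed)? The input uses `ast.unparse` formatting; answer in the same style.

rate = 18

Transformed code:
rate = -4
rate = 266
size = 24 * step
rate = 18
rate = 17
size = rate % 39
step = 4480 + rate
size = 5 - rate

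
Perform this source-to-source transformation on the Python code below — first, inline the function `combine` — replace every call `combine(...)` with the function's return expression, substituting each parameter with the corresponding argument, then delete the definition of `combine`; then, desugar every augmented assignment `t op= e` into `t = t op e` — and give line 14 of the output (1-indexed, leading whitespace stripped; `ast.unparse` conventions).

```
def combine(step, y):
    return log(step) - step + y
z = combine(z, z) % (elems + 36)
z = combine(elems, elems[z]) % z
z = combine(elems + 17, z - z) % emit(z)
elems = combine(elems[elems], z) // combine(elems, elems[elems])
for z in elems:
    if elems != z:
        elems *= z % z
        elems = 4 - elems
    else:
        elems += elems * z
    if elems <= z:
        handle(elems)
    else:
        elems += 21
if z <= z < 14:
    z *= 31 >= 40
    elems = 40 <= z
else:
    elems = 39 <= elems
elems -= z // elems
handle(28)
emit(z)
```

elems = elems + 21

Transformed code:
z = (log(z) - z + z) % (elems + 36)
z = (log(elems) - elems + elems[z]) % z
z = (log(elems + 17) - (elems + 17) + (z - z)) % emit(z)
elems = (log(elems[elems]) - elems[elems] + z) // (log(elems) - elems + elems[elems])
for z in elems:
    if elems != z:
        elems = elems * (z % z)
        elems = 4 - elems
    else:
        elems = elems + elems * z
    if elems <= z:
        handle(elems)
    else:
        elems = elems + 21
if z <= z < 14:
    z = z * (31 >= 40)
    elems = 40 <= z
else:
    elems = 39 <= elems
elems = elems - z // elems
handle(28)
emit(z)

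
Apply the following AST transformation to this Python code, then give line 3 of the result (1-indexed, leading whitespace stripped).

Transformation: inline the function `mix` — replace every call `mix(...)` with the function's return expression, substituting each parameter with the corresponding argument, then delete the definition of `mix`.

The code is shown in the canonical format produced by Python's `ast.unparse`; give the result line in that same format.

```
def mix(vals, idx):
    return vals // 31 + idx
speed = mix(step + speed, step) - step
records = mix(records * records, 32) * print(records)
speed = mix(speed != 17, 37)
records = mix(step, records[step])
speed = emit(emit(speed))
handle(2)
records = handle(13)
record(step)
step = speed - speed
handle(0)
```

speed = (speed != 17) // 31 + 37

Transformed code:
speed = (step + speed) // 31 + step - step
records = (records * records // 31 + 32) * print(records)
speed = (speed != 17) // 31 + 37
records = step // 31 + records[step]
speed = emit(emit(speed))
handle(2)
records = handle(13)
record(step)
step = speed - speed
handle(0)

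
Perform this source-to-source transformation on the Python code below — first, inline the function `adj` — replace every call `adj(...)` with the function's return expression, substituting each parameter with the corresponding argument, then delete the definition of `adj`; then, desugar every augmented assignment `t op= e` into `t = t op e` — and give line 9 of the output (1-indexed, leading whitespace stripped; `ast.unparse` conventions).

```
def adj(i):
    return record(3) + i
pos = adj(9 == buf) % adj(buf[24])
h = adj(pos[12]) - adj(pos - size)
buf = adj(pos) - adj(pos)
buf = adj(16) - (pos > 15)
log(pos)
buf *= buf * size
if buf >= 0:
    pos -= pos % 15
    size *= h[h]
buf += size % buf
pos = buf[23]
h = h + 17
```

Transformed code:
pos = (record(3) + (9 == buf)) % (record(3) + buf[24])
h = record(3) + pos[12] - (record(3) + (pos - size))
buf = record(3) + pos - (record(3) + pos)
buf = record(3) + 16 - (pos > 15)
log(pos)
buf = buf * (buf * size)
if buf >= 0:
    pos = pos - pos % 15
    size = size * h[h]
buf = buf + size % buf
pos = buf[23]
h = h + 17

size = size * h[h]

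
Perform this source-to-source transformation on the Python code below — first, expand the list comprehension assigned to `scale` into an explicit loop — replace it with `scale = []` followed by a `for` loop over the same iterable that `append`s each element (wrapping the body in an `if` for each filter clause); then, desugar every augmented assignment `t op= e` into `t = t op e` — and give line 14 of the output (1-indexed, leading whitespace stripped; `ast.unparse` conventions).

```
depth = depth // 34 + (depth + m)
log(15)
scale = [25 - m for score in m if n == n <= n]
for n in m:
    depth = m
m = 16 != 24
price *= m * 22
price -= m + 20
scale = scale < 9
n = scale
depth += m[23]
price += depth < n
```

depth = depth + m[23]

Transformed code:
depth = depth // 34 + (depth + m)
log(15)
scale = []
for score in m:
    if n == n <= n:
        scale.append(25 - m)
for n in m:
    depth = m
m = 16 != 24
price = price * (m * 22)
price = price - (m + 20)
scale = scale < 9
n = scale
depth = depth + m[23]
price = price + (depth < n)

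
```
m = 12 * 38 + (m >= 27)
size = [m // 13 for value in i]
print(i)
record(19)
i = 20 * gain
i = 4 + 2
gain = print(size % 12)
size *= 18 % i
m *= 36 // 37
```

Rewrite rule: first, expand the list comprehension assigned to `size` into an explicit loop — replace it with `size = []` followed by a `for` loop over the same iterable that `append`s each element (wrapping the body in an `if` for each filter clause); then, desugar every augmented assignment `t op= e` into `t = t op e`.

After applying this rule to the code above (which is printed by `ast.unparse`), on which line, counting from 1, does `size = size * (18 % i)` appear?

10

Transformed code:
m = 12 * 38 + (m >= 27)
size = []
for value in i:
    size.append(m // 13)
print(i)
record(19)
i = 20 * gain
i = 4 + 2
gain = print(size % 12)
size = size * (18 % i)
m = m * (36 // 37)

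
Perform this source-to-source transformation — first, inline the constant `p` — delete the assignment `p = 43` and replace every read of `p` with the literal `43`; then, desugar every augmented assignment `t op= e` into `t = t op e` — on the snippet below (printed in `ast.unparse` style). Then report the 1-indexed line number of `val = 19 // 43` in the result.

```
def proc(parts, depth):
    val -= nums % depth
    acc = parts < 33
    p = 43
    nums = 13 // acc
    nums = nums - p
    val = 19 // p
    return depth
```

Transformed code:
def proc(parts, depth):
    val = val - nums % depth
    acc = parts < 33
    nums = 13 // acc
    nums = nums - 43
    val = 19 // 43
    return depth

6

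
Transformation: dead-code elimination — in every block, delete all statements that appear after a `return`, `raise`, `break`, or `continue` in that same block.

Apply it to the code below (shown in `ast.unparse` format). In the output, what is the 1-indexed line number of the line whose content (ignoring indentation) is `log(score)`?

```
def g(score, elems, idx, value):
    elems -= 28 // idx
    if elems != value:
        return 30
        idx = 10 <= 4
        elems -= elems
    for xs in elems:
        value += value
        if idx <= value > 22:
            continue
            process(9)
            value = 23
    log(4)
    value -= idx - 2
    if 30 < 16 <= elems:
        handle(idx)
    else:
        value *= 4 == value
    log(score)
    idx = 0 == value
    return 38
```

15

Transformed code:
def g(score, elems, idx, value):
    elems -= 28 // idx
    if elems != value:
        return 30
    for xs in elems:
        value += value
        if idx <= value > 22:
            continue
    log(4)
    value -= idx - 2
    if 30 < 16 <= elems:
        handle(idx)
    else:
        value *= 4 == value
    log(score)
    idx = 0 == value
    return 38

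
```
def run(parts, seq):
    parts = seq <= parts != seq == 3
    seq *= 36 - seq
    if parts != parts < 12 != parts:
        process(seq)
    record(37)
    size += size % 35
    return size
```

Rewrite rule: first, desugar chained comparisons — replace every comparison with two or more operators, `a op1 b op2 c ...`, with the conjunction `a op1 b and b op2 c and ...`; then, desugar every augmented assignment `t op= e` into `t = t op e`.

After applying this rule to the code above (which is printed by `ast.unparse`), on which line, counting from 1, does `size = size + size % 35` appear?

7

Transformed code:
def run(parts, seq):
    parts = seq <= parts and parts != seq and (seq == 3)
    seq = seq * (36 - seq)
    if parts != parts and parts < 12 and (12 != parts):
        process(seq)
    record(37)
    size = size + size % 35
    return size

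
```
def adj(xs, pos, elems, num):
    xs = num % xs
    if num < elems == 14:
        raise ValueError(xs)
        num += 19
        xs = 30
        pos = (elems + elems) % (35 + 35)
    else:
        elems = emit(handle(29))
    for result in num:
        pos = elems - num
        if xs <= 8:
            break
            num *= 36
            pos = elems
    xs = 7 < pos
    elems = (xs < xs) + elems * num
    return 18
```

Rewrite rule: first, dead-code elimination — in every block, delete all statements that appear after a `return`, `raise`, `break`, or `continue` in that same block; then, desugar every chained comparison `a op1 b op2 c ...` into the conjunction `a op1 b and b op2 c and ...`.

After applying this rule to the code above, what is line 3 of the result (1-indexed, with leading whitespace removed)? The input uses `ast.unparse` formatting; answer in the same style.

Transformed code:
def adj(xs, pos, elems, num):
    xs = num % xs
    if num < elems and elems == 14:
        raise ValueError(xs)
    else:
        elems = emit(handle(29))
    for result in num:
        pos = elems - num
        if xs <= 8:
            break
    xs = 7 < pos
    elems = (xs < xs) + elems * num
    return 18

if num < elems and elems == 14:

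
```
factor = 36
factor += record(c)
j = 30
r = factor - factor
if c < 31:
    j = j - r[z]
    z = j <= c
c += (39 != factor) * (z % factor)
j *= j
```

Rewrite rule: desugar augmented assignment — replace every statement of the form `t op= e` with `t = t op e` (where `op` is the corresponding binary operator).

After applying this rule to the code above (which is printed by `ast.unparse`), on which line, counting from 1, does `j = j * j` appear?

Transformed code:
factor = 36
factor = factor + record(c)
j = 30
r = factor - factor
if c < 31:
    j = j - r[z]
    z = j <= c
c = c + (39 != factor) * (z % factor)
j = j * j

9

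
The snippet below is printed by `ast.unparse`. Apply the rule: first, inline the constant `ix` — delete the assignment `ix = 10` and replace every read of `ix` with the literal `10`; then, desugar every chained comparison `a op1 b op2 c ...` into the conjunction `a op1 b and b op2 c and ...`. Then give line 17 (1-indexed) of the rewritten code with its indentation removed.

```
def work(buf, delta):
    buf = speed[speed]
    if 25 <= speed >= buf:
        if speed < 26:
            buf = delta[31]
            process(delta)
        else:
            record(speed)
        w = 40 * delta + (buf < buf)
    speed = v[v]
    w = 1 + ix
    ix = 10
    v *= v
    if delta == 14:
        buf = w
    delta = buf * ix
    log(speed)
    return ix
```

return 10

Transformed code:
def work(buf, delta):
    buf = speed[speed]
    if 25 <= speed and speed >= buf:
        if speed < 26:
            buf = delta[31]
            process(delta)
        else:
            record(speed)
        w = 40 * delta + (buf < buf)
    speed = v[v]
    w = 1 + 10
    v *= v
    if delta == 14:
        buf = w
    delta = buf * 10
    log(speed)
    return 10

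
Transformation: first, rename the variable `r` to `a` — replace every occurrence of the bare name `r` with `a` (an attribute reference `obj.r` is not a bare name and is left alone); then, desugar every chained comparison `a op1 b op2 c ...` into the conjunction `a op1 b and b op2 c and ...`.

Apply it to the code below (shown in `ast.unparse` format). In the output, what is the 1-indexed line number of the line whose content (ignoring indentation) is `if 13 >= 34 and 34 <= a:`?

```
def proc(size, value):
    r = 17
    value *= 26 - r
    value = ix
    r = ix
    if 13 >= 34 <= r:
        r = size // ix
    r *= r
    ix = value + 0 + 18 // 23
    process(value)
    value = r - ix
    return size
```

Transformed code:
def proc(size, value):
    a = 17
    value *= 26 - a
    value = ix
    a = ix
    if 13 >= 34 and 34 <= a:
        a = size // ix
    a *= a
    ix = value + 0 + 18 // 23
    process(value)
    value = a - ix
    return size

6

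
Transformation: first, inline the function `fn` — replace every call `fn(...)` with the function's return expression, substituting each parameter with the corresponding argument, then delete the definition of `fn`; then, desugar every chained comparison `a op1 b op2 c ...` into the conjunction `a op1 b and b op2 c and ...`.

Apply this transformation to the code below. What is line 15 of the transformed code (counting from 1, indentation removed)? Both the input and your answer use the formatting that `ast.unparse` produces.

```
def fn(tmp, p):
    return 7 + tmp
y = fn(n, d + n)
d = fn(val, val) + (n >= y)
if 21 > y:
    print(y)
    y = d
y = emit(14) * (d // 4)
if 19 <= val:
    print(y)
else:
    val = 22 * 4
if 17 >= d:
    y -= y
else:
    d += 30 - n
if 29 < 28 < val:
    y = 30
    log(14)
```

if 29 < 28 and 28 < val:

Transformed code:
y = 7 + n
d = 7 + val + (n >= y)
if 21 > y:
    print(y)
    y = d
y = emit(14) * (d // 4)
if 19 <= val:
    print(y)
else:
    val = 22 * 4
if 17 >= d:
    y -= y
else:
    d += 30 - n
if 29 < 28 and 28 < val:
    y = 30
    log(14)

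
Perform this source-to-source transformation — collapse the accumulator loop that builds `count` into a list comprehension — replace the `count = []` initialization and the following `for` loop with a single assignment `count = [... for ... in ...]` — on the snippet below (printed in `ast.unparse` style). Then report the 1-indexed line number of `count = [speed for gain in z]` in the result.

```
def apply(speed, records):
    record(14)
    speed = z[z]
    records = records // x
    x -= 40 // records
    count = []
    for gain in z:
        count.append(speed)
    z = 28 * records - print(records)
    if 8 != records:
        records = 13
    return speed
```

Transformed code:
def apply(speed, records):
    record(14)
    speed = z[z]
    records = records // x
    x -= 40 // records
    count = [speed for gain in z]
    z = 28 * records - print(records)
    if 8 != records:
        records = 13
    return speed

6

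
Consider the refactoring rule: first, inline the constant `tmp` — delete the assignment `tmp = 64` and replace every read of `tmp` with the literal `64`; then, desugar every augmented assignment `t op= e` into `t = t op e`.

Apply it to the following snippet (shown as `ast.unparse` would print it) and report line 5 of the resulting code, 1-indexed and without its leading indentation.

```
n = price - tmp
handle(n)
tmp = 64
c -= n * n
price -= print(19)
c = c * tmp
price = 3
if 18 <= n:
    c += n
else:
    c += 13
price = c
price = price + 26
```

c = c * 64

Transformed code:
n = price - 64
handle(n)
c = c - n * n
price = price - print(19)
c = c * 64
price = 3
if 18 <= n:
    c = c + n
else:
    c = c + 13
price = c
price = price + 26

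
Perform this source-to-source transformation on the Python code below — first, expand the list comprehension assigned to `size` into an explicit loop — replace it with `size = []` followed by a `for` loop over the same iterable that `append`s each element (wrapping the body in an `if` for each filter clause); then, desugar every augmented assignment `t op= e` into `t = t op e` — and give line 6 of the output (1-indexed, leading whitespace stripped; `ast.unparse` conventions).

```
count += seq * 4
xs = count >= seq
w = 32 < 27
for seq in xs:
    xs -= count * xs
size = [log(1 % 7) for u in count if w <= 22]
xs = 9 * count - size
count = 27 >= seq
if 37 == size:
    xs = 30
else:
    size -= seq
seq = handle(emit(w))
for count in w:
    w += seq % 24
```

size = []

Transformed code:
count = count + seq * 4
xs = count >= seq
w = 32 < 27
for seq in xs:
    xs = xs - count * xs
size = []
for u in count:
    if w <= 22:
        size.append(log(1 % 7))
xs = 9 * count - size
count = 27 >= seq
if 37 == size:
    xs = 30
else:
    size = size - seq
seq = handle(emit(w))
for count in w:
    w = w + seq % 24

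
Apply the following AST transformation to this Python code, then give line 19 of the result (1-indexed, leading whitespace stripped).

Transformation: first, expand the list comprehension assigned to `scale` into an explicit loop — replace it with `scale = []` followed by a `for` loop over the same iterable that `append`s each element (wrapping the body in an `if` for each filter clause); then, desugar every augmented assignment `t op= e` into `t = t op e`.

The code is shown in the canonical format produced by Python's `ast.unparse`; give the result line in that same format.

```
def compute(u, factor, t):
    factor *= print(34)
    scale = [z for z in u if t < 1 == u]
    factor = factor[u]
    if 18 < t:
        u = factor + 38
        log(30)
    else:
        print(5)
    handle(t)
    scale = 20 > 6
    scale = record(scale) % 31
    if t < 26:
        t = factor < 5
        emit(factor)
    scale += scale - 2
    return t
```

Transformed code:
def compute(u, factor, t):
    factor = factor * print(34)
    scale = []
    for z in u:
        if t < 1 == u:
            scale.append(z)
    factor = factor[u]
    if 18 < t:
        u = factor + 38
        log(30)
    else:
        print(5)
    handle(t)
    scale = 20 > 6
    scale = record(scale) % 31
    if t < 26:
        t = factor < 5
        emit(factor)
    scale = scale + (scale - 2)
    return t

scale = scale + (scale - 2)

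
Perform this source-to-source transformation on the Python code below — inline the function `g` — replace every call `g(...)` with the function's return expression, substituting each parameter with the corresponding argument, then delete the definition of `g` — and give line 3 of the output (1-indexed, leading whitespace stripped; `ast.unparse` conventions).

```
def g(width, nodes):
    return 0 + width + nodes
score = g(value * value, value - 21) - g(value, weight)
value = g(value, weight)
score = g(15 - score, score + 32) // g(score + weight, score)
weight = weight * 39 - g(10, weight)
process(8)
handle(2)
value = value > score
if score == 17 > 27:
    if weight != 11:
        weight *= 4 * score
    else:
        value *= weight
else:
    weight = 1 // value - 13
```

score = (0 + (15 - score) + (score + 32)) // (0 + (score + weight) + score)

Transformed code:
score = 0 + value * value + (value - 21) - (0 + value + weight)
value = 0 + value + weight
score = (0 + (15 - score) + (score + 32)) // (0 + (score + weight) + score)
weight = weight * 39 - (0 + 10 + weight)
process(8)
handle(2)
value = value > score
if score == 17 > 27:
    if weight != 11:
        weight *= 4 * score
    else:
        value *= weight
else:
    weight = 1 // value - 13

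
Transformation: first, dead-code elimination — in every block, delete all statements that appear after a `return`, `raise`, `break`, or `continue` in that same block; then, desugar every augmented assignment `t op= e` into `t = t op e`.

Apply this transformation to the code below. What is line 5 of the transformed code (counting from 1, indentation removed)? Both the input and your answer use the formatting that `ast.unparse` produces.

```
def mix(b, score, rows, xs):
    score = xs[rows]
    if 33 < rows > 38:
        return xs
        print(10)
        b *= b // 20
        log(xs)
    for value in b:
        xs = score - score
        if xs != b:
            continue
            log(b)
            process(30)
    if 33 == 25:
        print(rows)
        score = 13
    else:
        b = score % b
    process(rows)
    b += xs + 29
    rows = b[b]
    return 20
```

for value in b:

Transformed code:
def mix(b, score, rows, xs):
    score = xs[rows]
    if 33 < rows > 38:
        return xs
    for value in b:
        xs = score - score
        if xs != b:
            continue
    if 33 == 25:
        print(rows)
        score = 13
    else:
        b = score % b
    process(rows)
    b = b + (xs + 29)
    rows = b[b]
    return 20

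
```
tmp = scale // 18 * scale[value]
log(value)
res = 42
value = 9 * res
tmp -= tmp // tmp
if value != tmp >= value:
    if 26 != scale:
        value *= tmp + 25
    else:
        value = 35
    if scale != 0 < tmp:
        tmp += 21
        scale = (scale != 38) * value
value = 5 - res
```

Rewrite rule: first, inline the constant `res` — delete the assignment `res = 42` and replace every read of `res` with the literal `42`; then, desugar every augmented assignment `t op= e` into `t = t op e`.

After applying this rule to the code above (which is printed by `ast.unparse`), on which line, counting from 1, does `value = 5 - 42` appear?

Transformed code:
tmp = scale // 18 * scale[value]
log(value)
value = 9 * 42
tmp = tmp - tmp // tmp
if value != tmp >= value:
    if 26 != scale:
        value = value * (tmp + 25)
    else:
        value = 35
    if scale != 0 < tmp:
        tmp = tmp + 21
        scale = (scale != 38) * value
value = 5 - 42

13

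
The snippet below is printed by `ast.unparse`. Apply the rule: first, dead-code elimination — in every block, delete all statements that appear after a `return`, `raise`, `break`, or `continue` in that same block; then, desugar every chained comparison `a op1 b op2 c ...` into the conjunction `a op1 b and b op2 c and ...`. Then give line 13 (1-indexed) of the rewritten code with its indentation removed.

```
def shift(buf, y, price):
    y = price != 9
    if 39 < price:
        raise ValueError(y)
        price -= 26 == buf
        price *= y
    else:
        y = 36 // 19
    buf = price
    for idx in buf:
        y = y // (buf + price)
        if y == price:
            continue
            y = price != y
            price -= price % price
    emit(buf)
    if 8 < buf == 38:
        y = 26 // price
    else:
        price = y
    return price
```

Transformed code:
def shift(buf, y, price):
    y = price != 9
    if 39 < price:
        raise ValueError(y)
    else:
        y = 36 // 19
    buf = price
    for idx in buf:
        y = y // (buf + price)
        if y == price:
            continue
    emit(buf)
    if 8 < buf and buf == 38:
        y = 26 // price
    else:
        price = y
    return price

if 8 < buf and buf == 38:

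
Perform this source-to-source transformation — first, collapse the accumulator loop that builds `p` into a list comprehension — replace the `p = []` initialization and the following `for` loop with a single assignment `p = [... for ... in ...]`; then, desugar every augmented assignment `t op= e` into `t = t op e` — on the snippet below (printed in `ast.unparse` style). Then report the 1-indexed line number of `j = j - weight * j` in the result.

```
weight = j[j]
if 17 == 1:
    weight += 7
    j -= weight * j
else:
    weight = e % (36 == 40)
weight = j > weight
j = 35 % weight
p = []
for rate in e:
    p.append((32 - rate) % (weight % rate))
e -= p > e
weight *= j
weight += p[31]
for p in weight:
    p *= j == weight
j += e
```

Transformed code:
weight = j[j]
if 17 == 1:
    weight = weight + 7
    j = j - weight * j
else:
    weight = e % (36 == 40)
weight = j > weight
j = 35 % weight
p = [(32 - rate) % (weight % rate) for rate in e]
e = e - (p > e)
weight = weight * j
weight = weight + p[31]
for p in weight:
    p = p * (j == weight)
j = j + e

4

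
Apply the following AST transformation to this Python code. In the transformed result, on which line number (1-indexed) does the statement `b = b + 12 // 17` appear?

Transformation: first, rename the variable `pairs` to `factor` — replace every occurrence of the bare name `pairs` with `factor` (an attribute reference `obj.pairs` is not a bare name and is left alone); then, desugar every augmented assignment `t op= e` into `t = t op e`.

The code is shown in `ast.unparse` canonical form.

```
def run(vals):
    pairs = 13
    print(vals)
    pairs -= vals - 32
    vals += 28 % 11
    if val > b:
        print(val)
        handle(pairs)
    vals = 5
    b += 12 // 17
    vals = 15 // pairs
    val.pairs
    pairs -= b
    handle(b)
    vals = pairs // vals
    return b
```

Transformed code:
def run(vals):
    factor = 13
    print(vals)
    factor = factor - (vals - 32)
    vals = vals + 28 % 11
    if val > b:
        print(val)
        handle(factor)
    vals = 5
    b = b + 12 // 17
    vals = 15 // factor
    val.pairs
    factor = factor - b
    handle(b)
    vals = factor // vals
    return b

10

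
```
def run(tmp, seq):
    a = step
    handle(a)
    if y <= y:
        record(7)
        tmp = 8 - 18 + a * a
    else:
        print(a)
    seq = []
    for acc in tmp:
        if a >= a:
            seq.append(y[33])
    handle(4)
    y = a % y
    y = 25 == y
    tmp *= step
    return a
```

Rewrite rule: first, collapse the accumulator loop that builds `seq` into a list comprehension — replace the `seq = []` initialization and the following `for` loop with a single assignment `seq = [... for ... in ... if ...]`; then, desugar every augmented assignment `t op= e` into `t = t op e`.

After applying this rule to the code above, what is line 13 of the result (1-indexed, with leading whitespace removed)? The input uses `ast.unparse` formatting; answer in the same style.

Transformed code:
def run(tmp, seq):
    a = step
    handle(a)
    if y <= y:
        record(7)
        tmp = 8 - 18 + a * a
    else:
        print(a)
    seq = [y[33] for acc in tmp if a >= a]
    handle(4)
    y = a % y
    y = 25 == y
    tmp = tmp * step
    return a

tmp = tmp * step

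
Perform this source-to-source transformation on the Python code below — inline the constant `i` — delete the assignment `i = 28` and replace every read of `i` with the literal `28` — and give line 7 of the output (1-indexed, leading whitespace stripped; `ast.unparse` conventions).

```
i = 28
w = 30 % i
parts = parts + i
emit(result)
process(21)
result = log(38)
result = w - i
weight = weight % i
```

Transformed code:
w = 30 % 28
parts = parts + 28
emit(result)
process(21)
result = log(38)
result = w - 28
weight = weight % 28

weight = weight % 28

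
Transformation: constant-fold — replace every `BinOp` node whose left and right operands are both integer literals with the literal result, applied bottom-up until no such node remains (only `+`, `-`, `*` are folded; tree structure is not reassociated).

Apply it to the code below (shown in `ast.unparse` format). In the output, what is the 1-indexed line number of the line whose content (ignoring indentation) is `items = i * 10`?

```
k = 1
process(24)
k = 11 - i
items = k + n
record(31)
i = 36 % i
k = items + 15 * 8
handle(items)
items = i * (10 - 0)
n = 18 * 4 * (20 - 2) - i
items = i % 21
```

9

Transformed code:
k = 1
process(24)
k = 11 - i
items = k + n
record(31)
i = 36 % i
k = items + 120
handle(items)
items = i * 10
n = 1296 - i
items = i % 21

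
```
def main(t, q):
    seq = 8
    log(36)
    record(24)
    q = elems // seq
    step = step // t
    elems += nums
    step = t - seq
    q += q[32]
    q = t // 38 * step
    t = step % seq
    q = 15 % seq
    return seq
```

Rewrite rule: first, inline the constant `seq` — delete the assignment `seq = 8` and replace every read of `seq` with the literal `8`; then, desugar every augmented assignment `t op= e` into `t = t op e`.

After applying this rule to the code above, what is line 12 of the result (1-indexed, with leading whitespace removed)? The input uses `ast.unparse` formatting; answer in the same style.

return 8

Transformed code:
def main(t, q):
    log(36)
    record(24)
    q = elems // 8
    step = step // t
    elems = elems + nums
    step = t - 8
    q = q + q[32]
    q = t // 38 * step
    t = step % 8
    q = 15 % 8
    return 8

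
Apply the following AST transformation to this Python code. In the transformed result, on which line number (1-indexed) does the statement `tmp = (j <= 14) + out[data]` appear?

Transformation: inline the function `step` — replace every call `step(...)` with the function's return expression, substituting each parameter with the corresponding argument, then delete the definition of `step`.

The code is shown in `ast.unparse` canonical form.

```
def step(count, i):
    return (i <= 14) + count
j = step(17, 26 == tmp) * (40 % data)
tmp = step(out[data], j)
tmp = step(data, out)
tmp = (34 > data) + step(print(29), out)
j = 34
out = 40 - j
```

Transformed code:
j = (((26 == tmp) <= 14) + 17) * (40 % data)
tmp = (j <= 14) + out[data]
tmp = (out <= 14) + data
tmp = (34 > data) + ((out <= 14) + print(29))
j = 34
out = 40 - j

2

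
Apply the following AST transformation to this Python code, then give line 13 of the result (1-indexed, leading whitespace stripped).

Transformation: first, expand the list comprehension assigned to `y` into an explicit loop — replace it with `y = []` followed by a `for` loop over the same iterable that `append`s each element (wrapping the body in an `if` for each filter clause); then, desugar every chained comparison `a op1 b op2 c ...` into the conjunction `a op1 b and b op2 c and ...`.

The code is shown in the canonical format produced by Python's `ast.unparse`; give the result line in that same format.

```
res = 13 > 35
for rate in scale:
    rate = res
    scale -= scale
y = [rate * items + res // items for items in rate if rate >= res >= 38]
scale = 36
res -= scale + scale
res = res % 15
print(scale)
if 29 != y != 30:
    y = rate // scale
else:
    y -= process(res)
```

if 29 != y and y != 30:

Transformed code:
res = 13 > 35
for rate in scale:
    rate = res
    scale -= scale
y = []
for items in rate:
    if rate >= res and res >= 38:
        y.append(rate * items + res // items)
scale = 36
res -= scale + scale
res = res % 15
print(scale)
if 29 != y and y != 30:
    y = rate // scale
else:
    y -= process(res)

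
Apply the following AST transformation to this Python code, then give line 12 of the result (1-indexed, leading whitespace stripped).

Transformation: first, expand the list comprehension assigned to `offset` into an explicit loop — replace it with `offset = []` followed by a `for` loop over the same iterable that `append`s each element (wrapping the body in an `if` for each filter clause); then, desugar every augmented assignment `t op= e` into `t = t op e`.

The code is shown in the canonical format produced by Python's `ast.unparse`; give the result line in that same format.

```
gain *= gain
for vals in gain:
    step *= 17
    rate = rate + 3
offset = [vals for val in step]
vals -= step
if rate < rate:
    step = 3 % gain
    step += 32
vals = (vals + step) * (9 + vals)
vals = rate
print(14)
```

Transformed code:
gain = gain * gain
for vals in gain:
    step = step * 17
    rate = rate + 3
offset = []
for val in step:
    offset.append(vals)
vals = vals - step
if rate < rate:
    step = 3 % gain
    step = step + 32
vals = (vals + step) * (9 + vals)
vals = rate
print(14)

vals = (vals + step) * (9 + vals)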